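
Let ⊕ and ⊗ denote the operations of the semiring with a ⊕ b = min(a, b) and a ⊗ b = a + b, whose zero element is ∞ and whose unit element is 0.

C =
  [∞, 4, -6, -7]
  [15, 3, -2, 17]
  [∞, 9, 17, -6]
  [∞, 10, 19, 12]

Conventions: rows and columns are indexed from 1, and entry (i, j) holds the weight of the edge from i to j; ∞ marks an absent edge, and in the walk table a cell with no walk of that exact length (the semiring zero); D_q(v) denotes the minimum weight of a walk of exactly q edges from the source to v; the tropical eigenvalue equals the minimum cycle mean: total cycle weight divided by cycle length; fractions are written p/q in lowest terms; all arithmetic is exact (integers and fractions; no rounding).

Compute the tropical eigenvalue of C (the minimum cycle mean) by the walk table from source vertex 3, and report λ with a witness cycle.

q=0: [∞, ∞, 0, ∞]
q=1: [∞, 9, 17, -6]
q=2: [24, 4, 7, 6]
q=3: [19, 7, 2, 1]
q=4: [22, 10, 5, -4]
Optimal cycle mean attained by: cycle 2->3->4->2, total (-2) + (-6) + 10, length 3.
Answer: λ = 2/3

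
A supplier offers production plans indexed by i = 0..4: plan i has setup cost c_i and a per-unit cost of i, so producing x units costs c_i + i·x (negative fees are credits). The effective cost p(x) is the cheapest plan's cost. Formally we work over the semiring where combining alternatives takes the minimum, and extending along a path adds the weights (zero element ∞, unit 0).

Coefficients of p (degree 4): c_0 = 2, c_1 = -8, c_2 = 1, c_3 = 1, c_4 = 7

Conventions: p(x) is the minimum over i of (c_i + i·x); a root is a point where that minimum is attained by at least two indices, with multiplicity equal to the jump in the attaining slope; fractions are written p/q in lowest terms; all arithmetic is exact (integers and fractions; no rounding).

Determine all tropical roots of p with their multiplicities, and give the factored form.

hull edge (i=0, c=2) to (i=1, c=-8): slope -10, span 1
hull edge (i=1, c=-8) to (i=3, c=1): slope 9/2, span 2
hull edge (i=3, c=1) to (i=4, c=7): slope 6, span 1
Factored form: p(x) = 7 ⊗ (x ⊕ (-6)) ⊗ (x ⊕ (-9/2)) ⊗ (x ⊕ (-9/2)) ⊗ (x ⊕ 10)
Answer: roots = -6 (mult 1), -9/2 (mult 2), 10 (mult 1)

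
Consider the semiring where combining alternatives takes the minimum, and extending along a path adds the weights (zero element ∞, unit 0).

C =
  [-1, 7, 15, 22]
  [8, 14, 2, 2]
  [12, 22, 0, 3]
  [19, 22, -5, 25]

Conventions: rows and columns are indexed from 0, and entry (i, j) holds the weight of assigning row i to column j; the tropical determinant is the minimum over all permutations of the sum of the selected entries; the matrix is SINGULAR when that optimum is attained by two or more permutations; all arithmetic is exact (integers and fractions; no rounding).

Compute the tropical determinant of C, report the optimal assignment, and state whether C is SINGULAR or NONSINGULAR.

σ = (0, 1, 2, 3): (-1) + 14 + 0 + 25 = 38
σ = (0, 1, 3, 2): (-1) + 14 + 3 + (-5) = 11
σ = (0, 2, 1, 3): (-1) + 2 + 22 + 25 = 48
σ = (0, 2, 3, 1): (-1) + 2 + 3 + 22 = 26
σ = (0, 3, 1, 2): (-1) + 2 + 22 + (-5) = 18
σ = (0, 3, 2, 1): (-1) + 2 + 0 + 22 = 23
σ = (1, 0, 2, 3): 7 + 8 + 0 + 25 = 40
σ = (1, 0, 3, 2): 7 + 8 + 3 + (-5) = 13
σ = (1, 2, 0, 3): 7 + 2 + 12 + 25 = 46
σ = (1, 2, 3, 0): 7 + 2 + 3 + 19 = 31
σ = (1, 3, 0, 2): 7 + 2 + 12 + (-5) = 16
σ = (1, 3, 2, 0): 7 + 2 + 0 + 19 = 28
σ = (2, 0, 1, 3): 15 + 8 + 22 + 25 = 70
σ = (2, 0, 3, 1): 15 + 8 + 3 + 22 = 48
σ = (2, 1, 0, 3): 15 + 14 + 12 + 25 = 66
σ = (2, 1, 3, 0): 15 + 14 + 3 + 19 = 51
σ = (2, 3, 0, 1): 15 + 2 + 12 + 22 = 51
σ = (2, 3, 1, 0): 15 + 2 + 22 + 19 = 58
σ = (3, 0, 1, 2): 22 + 8 + 22 + (-5) = 47
σ = (3, 0, 2, 1): 22 + 8 + 0 + 22 = 52
σ = (3, 1, 0, 2): 22 + 14 + 12 + (-5) = 43
σ = (3, 1, 2, 0): 22 + 14 + 0 + 19 = 55
σ = (3, 2, 0, 1): 22 + 2 + 12 + 22 = 58
σ = (3, 2, 1, 0): 22 + 2 + 22 + 19 = 65
Optimal value attained by: σ = (0, 1, 3, 2).
Answer: det⊕(C) = 11; verdict: NONSINGULAR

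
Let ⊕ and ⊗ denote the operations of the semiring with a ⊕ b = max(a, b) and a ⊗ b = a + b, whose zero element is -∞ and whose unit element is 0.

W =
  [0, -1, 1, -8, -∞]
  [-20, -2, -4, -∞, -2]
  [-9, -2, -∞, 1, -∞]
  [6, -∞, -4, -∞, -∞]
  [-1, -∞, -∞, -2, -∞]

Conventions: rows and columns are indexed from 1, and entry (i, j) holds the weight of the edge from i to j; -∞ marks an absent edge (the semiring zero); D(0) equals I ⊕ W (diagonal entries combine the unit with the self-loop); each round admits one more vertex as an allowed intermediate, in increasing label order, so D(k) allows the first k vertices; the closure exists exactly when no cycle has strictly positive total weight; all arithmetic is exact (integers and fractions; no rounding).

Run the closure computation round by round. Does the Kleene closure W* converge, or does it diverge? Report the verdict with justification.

D(0):
  [0, -1, 1, -8, -∞]
  [-20, 0, -4, -∞, -2]
  [-9, -2, 0, 1, -∞]
  [6, -∞, -4, 0, -∞]
  [-1, -∞, -∞, -2, 0]
D(1):
  [0, -1, 1, -8, -∞]
  [-20, 0, -4, -28, -2]
  [-9, -2, 0, 1, -∞]
  [6, 5, 7, 0, -∞]
  [-1, -2, 0, -2, 0]
D(2):
  [0, -1, 1, -8, -3]
  [-20, 0, -4, -28, -2]
  [-9, -2, 0, 1, -4]
  [6, 5, 7, 0, 3]
  [-1, -2, 0, -2, 0]
Detection: at round 3, diagonal entry (4, 4) turns strictly positive.
Key observation: the cycle 4->1->2->3->4 has total weight 6 + (-1) + (-4) + 1, which is strictly positive.
Answer: DIVERGES — positive cycle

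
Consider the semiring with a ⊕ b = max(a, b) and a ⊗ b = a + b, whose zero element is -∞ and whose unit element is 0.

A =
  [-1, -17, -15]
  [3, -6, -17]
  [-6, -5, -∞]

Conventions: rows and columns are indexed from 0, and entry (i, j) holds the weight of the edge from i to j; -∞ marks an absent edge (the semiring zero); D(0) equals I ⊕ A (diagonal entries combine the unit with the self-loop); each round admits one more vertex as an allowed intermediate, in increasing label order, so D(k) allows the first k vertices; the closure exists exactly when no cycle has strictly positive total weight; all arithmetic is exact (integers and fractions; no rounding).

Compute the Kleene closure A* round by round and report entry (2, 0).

D(0):
  [0, -17, -15]
  [3, 0, -17]
  [-6, -5, 0]
D(1):
  [0, -17, -15]
  [3, 0, -12]
  [-6, -5, 0]
D(2):
  [0, -17, -15]
  [3, 0, -12]
  [-2, -5, 0]
D(3):
  [0, -17, -15]
  [3, 0, -12]
  [-2, -5, 0]
Answer: A*[2][0] = -2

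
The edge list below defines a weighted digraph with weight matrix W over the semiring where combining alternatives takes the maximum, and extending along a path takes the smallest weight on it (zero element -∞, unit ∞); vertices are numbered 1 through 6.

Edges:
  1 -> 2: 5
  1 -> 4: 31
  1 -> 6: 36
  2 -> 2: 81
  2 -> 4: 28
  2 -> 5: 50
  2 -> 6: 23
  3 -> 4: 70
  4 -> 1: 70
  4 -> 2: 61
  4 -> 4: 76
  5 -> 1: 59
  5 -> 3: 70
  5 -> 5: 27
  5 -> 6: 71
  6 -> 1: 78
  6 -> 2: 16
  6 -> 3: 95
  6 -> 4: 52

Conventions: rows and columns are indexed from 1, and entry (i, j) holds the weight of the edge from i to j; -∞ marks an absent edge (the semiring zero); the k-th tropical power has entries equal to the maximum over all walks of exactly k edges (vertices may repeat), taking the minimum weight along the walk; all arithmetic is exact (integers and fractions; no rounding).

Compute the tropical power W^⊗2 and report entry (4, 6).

W^⊗2:
  [36, 31, 36, 36, 5, 5]
  [50, 81, 50, 28, 50, 50]
  [70, 61, -∞, 70, -∞, -∞]
  [70, 61, -∞, 76, 50, 36]
  [71, 16, 71, 70, 27, 36]
  [52, 52, -∞, 70, 16, 36]
Key observation: the optimum is the walk 4->1->6, with weight 70 min 36 = 36.
Optimal value attained by: walk 4->1->6.
Answer: (W^⊗2)[4][6] = 36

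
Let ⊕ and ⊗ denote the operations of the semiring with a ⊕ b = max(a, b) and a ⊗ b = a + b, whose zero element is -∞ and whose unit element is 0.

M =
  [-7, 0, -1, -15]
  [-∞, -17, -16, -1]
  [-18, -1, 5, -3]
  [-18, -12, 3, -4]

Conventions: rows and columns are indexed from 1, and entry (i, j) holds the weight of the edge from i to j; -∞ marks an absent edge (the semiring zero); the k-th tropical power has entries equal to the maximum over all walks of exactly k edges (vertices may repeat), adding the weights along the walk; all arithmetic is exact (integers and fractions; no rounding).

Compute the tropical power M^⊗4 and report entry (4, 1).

M^⊗2:
  [-14, -2, 4, -1]
  [-19, -13, 2, -5]
  [-13, 4, 10, 2]
  [-15, 2, 8, 0]
M^⊗3:
  [-14, 3, 9, 1]
  [-16, 1, 7, -1]
  [-8, 9, 15, 7]
  [-10, 7, 13, 5]
M^⊗4:
  [-9, 8, 14, 6]
  [-11, 6, 12, 4]
  [-3, 14, 20, 12]
  [-5, 12, 18, 10]
Key observation: the optimum is the walk 4->3->3->3->1, with weight 3 + 5 + 5 + (-18) = -5.
Optimal value attained by: walk 4->3->3->3->1.
Answer: (M^⊗4)[4][1] = -5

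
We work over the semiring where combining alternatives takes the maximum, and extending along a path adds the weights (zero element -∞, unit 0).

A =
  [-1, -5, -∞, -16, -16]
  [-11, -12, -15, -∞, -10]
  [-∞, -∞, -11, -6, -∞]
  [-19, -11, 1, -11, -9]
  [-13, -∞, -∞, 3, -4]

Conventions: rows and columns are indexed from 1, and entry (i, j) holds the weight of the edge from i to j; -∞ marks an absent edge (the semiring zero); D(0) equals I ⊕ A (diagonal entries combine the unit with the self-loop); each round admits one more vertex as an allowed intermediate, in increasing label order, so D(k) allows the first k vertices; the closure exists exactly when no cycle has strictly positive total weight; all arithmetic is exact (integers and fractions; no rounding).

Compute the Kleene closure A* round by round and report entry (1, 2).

D(0):
  [0, -5, -∞, -16, -16]
  [-11, 0, -15, -∞, -10]
  [-∞, -∞, 0, -6, -∞]
  [-19, -11, 1, 0, -9]
  [-13, -∞, -∞, 3, 0]
D(1):
  [0, -5, -∞, -16, -16]
  [-11, 0, -15, -27, -10]
  [-∞, -∞, 0, -6, -∞]
  [-19, -11, 1, 0, -9]
  [-13, -18, -∞, 3, 0]
D(2):
  [0, -5, -20, -16, -15]
  [-11, 0, -15, -27, -10]
  [-∞, -∞, 0, -6, -∞]
  [-19, -11, 1, 0, -9]
  [-13, -18, -33, 3, 0]
D(3):
  [0, -5, -20, -16, -15]
  [-11, 0, -15, -21, -10]
  [-∞, -∞, 0, -6, -∞]
  [-19, -11, 1, 0, -9]
  [-13, -18, -33, 3, 0]
D(4):
  [0, -5, -15, -16, -15]
  [-11, 0, -15, -21, -10]
  [-25, -17, 0, -6, -15]
  [-19, -11, 1, 0, -9]
  [-13, -8, 4, 3, 0]
D(5):
  [0, -5, -11, -12, -15]
  [-11, 0, -6, -7, -10]
  [-25, -17, 0, -6, -15]
  [-19, -11, 1, 0, -9]
  [-13, -8, 4, 3, 0]
Answer: A*[1][2] = -5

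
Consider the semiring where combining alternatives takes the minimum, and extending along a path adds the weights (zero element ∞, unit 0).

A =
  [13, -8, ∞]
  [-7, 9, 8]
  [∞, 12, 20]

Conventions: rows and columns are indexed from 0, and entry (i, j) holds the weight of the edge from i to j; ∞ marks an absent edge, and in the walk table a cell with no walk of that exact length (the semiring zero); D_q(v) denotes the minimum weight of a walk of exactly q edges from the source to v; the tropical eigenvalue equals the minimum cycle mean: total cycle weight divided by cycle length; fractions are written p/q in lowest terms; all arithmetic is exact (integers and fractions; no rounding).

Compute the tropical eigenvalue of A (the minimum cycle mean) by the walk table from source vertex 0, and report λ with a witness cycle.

q=0: [0, ∞, ∞]
q=1: [13, -8, ∞]
q=2: [-15, 1, 0]
q=3: [-6, -23, 9]
Optimal cycle mean attained by: cycle 0->1->0, total (-8) + (-7), length 2.
Answer: λ = -15/2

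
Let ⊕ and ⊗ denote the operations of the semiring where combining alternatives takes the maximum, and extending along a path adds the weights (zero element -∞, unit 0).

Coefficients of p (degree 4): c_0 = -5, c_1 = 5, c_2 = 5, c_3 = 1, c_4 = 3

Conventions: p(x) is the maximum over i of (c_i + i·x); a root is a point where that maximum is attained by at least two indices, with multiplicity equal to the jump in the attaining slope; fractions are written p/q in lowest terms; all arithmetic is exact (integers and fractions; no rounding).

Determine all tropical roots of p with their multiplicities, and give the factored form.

hull edge (i=0, c=-5) to (i=1, c=5): slope 10, span 1
hull edge (i=1, c=5) to (i=2, c=5): slope 0, span 1
hull edge (i=2, c=5) to (i=4, c=3): slope -1, span 2
Factored form: p(x) = 3 ⊗ (x ⊕ (-10)) ⊗ (x ⊕ 0) ⊗ (x ⊕ 1) ⊗ (x ⊕ 1)
Answer: roots = -10 (mult 1), 0 (mult 1), 1 (mult 2)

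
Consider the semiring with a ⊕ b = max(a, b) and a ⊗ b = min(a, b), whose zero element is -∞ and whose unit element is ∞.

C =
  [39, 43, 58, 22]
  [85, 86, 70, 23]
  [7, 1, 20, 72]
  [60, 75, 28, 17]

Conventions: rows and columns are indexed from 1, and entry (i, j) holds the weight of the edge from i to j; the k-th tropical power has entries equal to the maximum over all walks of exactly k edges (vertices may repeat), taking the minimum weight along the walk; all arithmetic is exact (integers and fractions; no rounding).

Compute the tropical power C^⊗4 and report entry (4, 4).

C^⊗2:
  [43, 43, 43, 58]
  [85, 86, 70, 70]
  [60, 72, 28, 20]
  [75, 75, 70, 28]
C^⊗3:
  [58, 58, 43, 43]
  [85, 86, 70, 70]
  [72, 72, 70, 28]
  [75, 75, 70, 70]
C^⊗4:
  [58, 58, 58, 43]
  [85, 86, 70, 70]
  [72, 72, 70, 70]
  [75, 75, 70, 70]
Key observation: the optimum is the walk 4->2->2->3->4, with weight 75 min 86 min 70 min 72 = 70.
Optimal value attained by: walk 4->2->2->3->4.
Answer: (C^⊗4)[4][4] = 70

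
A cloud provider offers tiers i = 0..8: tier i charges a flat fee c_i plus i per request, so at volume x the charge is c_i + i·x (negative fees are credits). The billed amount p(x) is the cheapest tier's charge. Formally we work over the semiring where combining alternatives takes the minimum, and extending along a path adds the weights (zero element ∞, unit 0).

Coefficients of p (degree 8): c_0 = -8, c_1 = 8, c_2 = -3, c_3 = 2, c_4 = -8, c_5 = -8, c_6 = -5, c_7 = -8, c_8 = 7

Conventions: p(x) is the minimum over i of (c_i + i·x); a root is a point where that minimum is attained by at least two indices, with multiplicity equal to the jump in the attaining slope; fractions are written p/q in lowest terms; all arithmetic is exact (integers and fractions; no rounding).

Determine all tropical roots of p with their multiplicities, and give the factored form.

hull edge (i=0, c=-8) to (i=7, c=-8): slope 0, span 7
hull edge (i=7, c=-8) to (i=8, c=7): slope 15, span 1
Factored form: p(x) = 7 ⊗ (x ⊕ (-15)) ⊗ (x ⊕ 0) ⊗ (x ⊕ 0) ⊗ (x ⊕ 0) ⊗ (x ⊕ 0) ⊗ (x ⊕ 0) ⊗ (x ⊕ 0) ⊗ (x ⊕ 0)
Answer: roots = -15 (mult 1), 0 (mult 7)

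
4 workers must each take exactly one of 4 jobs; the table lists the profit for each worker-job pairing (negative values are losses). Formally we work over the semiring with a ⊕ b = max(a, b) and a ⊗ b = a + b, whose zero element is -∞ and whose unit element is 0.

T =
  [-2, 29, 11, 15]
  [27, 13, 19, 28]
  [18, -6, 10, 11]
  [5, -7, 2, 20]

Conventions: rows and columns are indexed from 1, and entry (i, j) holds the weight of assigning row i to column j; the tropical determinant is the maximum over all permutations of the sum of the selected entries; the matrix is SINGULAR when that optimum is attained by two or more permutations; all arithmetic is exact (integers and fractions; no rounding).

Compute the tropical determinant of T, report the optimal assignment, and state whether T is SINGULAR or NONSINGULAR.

σ = (1, 2, 3, 4): (-2) + 13 + 10 + 20 = 41
σ = (1, 2, 4, 3): (-2) + 13 + 11 + 2 = 24
σ = (1, 3, 2, 4): (-2) + 19 + (-6) + 20 = 31
σ = (1, 3, 4, 2): (-2) + 19 + 11 + (-7) = 21
σ = (1, 4, 2, 3): (-2) + 28 + (-6) + 2 = 22
σ = (1, 4, 3, 2): (-2) + 28 + 10 + (-7) = 29
σ = (2, 1, 3, 4): 29 + 27 + 10 + 20 = 86
σ = (2, 1, 4, 3): 29 + 27 + 11 + 2 = 69
σ = (2, 3, 1, 4): 29 + 19 + 18 + 20 = 86
σ = (2, 3, 4, 1): 29 + 19 + 11 + 5 = 64
σ = (2, 4, 1, 3): 29 + 28 + 18 + 2 = 77
σ = (2, 4, 3, 1): 29 + 28 + 10 + 5 = 72
σ = (3, 1, 2, 4): 11 + 27 + (-6) + 20 = 52
σ = (3, 1, 4, 2): 11 + 27 + 11 + (-7) = 42
σ = (3, 2, 1, 4): 11 + 13 + 18 + 20 = 62
σ = (3, 2, 4, 1): 11 + 13 + 11 + 5 = 40
σ = (3, 4, 1, 2): 11 + 28 + 18 + (-7) = 50
σ = (3, 4, 2, 1): 11 + 28 + (-6) + 5 = 38
σ = (4, 1, 2, 3): 15 + 27 + (-6) + 2 = 38
σ = (4, 1, 3, 2): 15 + 27 + 10 + (-7) = 45
σ = (4, 2, 1, 3): 15 + 13 + 18 + 2 = 48
σ = (4, 2, 3, 1): 15 + 13 + 10 + 5 = 43
σ = (4, 3, 1, 2): 15 + 19 + 18 + (-7) = 45
σ = (4, 3, 2, 1): 15 + 19 + (-6) + 5 = 33
Optimal value attained by: σ = (2, 1, 3, 4).
Answer: det⊕(T) = 86; verdict: SINGULAR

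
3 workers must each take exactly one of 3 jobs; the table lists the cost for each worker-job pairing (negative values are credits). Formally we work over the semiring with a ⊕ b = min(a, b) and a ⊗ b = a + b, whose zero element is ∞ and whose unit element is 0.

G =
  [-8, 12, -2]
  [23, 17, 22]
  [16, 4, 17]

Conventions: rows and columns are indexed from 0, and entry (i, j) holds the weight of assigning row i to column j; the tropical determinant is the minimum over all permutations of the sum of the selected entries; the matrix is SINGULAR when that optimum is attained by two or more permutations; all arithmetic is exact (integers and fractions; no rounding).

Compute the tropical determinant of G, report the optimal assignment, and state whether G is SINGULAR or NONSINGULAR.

σ = (0, 1, 2): (-8) + 17 + 17 = 26
σ = (0, 2, 1): (-8) + 22 + 4 = 18
σ = (1, 0, 2): 12 + 23 + 17 = 52
σ = (1, 2, 0): 12 + 22 + 16 = 50
σ = (2, 0, 1): (-2) + 23 + 4 = 25
σ = (2, 1, 0): (-2) + 17 + 16 = 31
Optimal value attained by: σ = (0, 2, 1).
Answer: det⊕(G) = 18; verdict: NONSINGULAR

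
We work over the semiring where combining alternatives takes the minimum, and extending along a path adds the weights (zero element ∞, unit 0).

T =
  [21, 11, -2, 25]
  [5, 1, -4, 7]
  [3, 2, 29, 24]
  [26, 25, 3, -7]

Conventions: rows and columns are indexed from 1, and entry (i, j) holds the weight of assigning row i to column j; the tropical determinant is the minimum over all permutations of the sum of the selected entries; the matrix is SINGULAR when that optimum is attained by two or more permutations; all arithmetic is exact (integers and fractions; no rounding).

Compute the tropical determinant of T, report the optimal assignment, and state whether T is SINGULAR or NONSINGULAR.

σ = (1, 2, 3, 4): 21 + 1 + 29 + (-7) = 44
σ = (1, 2, 4, 3): 21 + 1 + 24 + 3 = 49
σ = (1, 3, 2, 4): 21 + (-4) + 2 + (-7) = 12
σ = (1, 3, 4, 2): 21 + (-4) + 24 + 25 = 66
σ = (1, 4, 2, 3): 21 + 7 + 2 + 3 = 33
σ = (1, 4, 3, 2): 21 + 7 + 29 + 25 = 82
σ = (2, 1, 3, 4): 11 + 5 + 29 + (-7) = 38
σ = (2, 1, 4, 3): 11 + 5 + 24 + 3 = 43
σ = (2, 3, 1, 4): 11 + (-4) + 3 + (-7) = 3
σ = (2, 3, 4, 1): 11 + (-4) + 24 + 26 = 57
σ = (2, 4, 1, 3): 11 + 7 + 3 + 3 = 24
σ = (2, 4, 3, 1): 11 + 7 + 29 + 26 = 73
σ = (3, 1, 2, 4): (-2) + 5 + 2 + (-7) = -2
σ = (3, 1, 4, 2): (-2) + 5 + 24 + 25 = 52
σ = (3, 2, 1, 4): (-2) + 1 + 3 + (-7) = -5
σ = (3, 2, 4, 1): (-2) + 1 + 24 + 26 = 49
σ = (3, 4, 1, 2): (-2) + 7 + 3 + 25 = 33
σ = (3, 4, 2, 1): (-2) + 7 + 2 + 26 = 33
σ = (4, 1, 2, 3): 25 + 5 + 2 + 3 = 35
σ = (4, 1, 3, 2): 25 + 5 + 29 + 25 = 84
σ = (4, 2, 1, 3): 25 + 1 + 3 + 3 = 32
σ = (4, 2, 3, 1): 25 + 1 + 29 + 26 = 81
σ = (4, 3, 1, 2): 25 + (-4) + 3 + 25 = 49
σ = (4, 3, 2, 1): 25 + (-4) + 2 + 26 = 49
Optimal value attained by: σ = (3, 2, 1, 4).
Answer: det⊕(T) = -5; verdict: NONSINGULAR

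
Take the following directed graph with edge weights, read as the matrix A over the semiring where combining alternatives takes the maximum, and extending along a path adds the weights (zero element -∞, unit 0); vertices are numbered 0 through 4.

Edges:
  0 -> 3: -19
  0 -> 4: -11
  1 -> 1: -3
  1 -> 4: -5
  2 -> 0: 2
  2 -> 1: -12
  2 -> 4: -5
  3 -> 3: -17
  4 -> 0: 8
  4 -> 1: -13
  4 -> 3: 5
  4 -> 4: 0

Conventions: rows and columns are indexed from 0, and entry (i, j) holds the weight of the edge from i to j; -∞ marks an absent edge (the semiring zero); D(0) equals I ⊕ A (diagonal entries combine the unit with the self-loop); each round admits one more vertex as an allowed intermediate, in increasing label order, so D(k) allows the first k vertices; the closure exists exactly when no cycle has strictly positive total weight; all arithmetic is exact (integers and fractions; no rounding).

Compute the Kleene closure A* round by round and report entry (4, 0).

D(0):
  [0, -∞, -∞, -19, -11]
  [-∞, 0, -∞, -∞, -5]
  [2, -12, 0, -∞, -5]
  [-∞, -∞, -∞, 0, -∞]
  [8, -13, -∞, 5, 0]
D(1):
  [0, -∞, -∞, -19, -11]
  [-∞, 0, -∞, -∞, -5]
  [2, -12, 0, -17, -5]
  [-∞, -∞, -∞, 0, -∞]
  [8, -13, -∞, 5, 0]
D(2):
  [0, -∞, -∞, -19, -11]
  [-∞, 0, -∞, -∞, -5]
  [2, -12, 0, -17, -5]
  [-∞, -∞, -∞, 0, -∞]
  [8, -13, -∞, 5, 0]
D(3):
  [0, -∞, -∞, -19, -11]
  [-∞, 0, -∞, -∞, -5]
  [2, -12, 0, -17, -5]
  [-∞, -∞, -∞, 0, -∞]
  [8, -13, -∞, 5, 0]
D(4):
  [0, -∞, -∞, -19, -11]
  [-∞, 0, -∞, -∞, -5]
  [2, -12, 0, -17, -5]
  [-∞, -∞, -∞, 0, -∞]
  [8, -13, -∞, 5, 0]
D(5):
  [0, -24, -∞, -6, -11]
  [3, 0, -∞, 0, -5]
  [3, -12, 0, 0, -5]
  [-∞, -∞, -∞, 0, -∞]
  [8, -13, -∞, 5, 0]
Answer: A*[4][0] = 8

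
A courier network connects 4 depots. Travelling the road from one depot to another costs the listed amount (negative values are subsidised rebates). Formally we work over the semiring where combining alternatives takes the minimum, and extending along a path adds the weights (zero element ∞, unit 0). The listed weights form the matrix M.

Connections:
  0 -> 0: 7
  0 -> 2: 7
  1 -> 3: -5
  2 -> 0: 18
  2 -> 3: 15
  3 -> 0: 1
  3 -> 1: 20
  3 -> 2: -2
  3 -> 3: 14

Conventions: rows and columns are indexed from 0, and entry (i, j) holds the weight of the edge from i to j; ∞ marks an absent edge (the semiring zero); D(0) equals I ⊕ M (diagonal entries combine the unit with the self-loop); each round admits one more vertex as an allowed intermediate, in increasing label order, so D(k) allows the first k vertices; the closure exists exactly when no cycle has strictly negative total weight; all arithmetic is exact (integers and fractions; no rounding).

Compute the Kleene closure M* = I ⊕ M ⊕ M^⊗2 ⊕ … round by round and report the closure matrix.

D(0):
  [0, ∞, 7, ∞]
  [∞, 0, ∞, -5]
  [18, ∞, 0, 15]
  [1, 20, -2, 0]
D(1):
  [0, ∞, 7, ∞]
  [∞, 0, ∞, -5]
  [18, ∞, 0, 15]
  [1, 20, -2, 0]
D(2):
  [0, ∞, 7, ∞]
  [∞, 0, ∞, -5]
  [18, ∞, 0, 15]
  [1, 20, -2, 0]
D(3):
  [0, ∞, 7, 22]
  [∞, 0, ∞, -5]
  [18, ∞, 0, 15]
  [1, 20, -2, 0]
D(4):
  [0, 42, 7, 22]
  [-4, 0, -7, -5]
  [16, 35, 0, 15]
  [1, 20, -2, 0]
Answer: M* = [[0, 42, 7, 22], [-4, 0, -7, -5], [16, 35, 0, 15], [1, 20, -2, 0]]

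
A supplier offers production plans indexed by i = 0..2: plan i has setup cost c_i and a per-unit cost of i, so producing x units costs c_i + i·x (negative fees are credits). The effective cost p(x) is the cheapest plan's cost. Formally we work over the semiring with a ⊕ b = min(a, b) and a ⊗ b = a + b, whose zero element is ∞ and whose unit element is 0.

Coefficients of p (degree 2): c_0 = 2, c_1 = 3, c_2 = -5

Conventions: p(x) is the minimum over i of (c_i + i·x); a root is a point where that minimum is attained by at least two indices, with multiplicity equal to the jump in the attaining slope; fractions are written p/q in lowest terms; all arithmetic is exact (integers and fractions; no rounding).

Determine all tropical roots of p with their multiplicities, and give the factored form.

hull edge (i=0, c=2) to (i=2, c=-5): slope -7/2, span 2
Factored form: p(x) = -5 ⊗ (x ⊕ 7/2) ⊗ (x ⊕ 7/2)
Answer: roots = 7/2 (mult 2)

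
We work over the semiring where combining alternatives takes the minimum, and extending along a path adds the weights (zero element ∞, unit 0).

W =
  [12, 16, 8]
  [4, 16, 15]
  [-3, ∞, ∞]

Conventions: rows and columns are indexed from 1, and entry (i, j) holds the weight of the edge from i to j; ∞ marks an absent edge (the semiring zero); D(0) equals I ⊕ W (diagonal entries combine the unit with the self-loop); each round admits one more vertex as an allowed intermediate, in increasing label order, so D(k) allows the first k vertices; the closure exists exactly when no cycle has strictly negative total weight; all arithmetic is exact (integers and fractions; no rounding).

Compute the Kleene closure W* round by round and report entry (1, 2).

D(0):
  [0, 16, 8]
  [4, 0, 15]
  [-3, ∞, 0]
D(1):
  [0, 16, 8]
  [4, 0, 12]
  [-3, 13, 0]
D(2):
  [0, 16, 8]
  [4, 0, 12]
  [-3, 13, 0]
D(3):
  [0, 16, 8]
  [4, 0, 12]
  [-3, 13, 0]
Answer: W*[1][2] = 16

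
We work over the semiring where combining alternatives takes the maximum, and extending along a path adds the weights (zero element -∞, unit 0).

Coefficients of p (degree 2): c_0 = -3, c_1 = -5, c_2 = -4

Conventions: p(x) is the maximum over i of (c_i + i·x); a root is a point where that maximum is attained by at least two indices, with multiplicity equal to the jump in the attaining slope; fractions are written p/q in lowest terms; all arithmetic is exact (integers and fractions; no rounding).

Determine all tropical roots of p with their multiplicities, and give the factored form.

hull edge (i=0, c=-3) to (i=2, c=-4): slope -1/2, span 2
Factored form: p(x) = -4 ⊗ (x ⊕ 1/2) ⊗ (x ⊕ 1/2)
Answer: roots = 1/2 (mult 2)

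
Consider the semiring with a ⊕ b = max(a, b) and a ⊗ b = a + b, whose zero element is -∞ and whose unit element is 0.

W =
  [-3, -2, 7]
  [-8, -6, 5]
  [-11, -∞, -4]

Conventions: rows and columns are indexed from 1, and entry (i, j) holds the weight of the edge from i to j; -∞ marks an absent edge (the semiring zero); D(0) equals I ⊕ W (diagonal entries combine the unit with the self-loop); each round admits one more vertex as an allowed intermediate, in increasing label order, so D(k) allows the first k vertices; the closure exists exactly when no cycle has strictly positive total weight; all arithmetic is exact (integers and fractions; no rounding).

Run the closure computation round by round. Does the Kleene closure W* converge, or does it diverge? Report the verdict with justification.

D(0):
  [0, -2, 7]
  [-8, 0, 5]
  [-11, -∞, 0]
D(1):
  [0, -2, 7]
  [-8, 0, 5]
  [-11, -13, 0]
D(2):
  [0, -2, 7]
  [-8, 0, 5]
  [-11, -13, 0]
D(3):
  [0, -2, 7]
  [-6, 0, 5]
  [-11, -13, 0]
Key observation: every diagonal entry stays at the unit through all rounds, so no improving cycle exists.
Answer: CONVERGES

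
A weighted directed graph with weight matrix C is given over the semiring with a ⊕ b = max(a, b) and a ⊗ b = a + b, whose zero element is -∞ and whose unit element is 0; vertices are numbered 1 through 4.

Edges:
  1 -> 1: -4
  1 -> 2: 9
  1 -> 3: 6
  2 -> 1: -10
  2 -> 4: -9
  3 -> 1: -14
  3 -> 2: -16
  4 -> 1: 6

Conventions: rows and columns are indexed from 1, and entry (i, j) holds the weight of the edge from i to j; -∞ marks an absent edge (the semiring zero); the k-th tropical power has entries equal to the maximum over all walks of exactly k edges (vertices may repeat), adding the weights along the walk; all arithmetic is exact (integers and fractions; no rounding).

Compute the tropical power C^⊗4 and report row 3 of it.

C^⊗2:
  [-1, 5, 2, 0]
  [-3, -1, -4, -∞]
  [-18, -5, -8, -25]
  [2, 15, 12, -∞]
C^⊗3:
  [6, 8, 5, -4]
  [-7, 6, 3, -10]
  [-15, -9, -12, -14]
  [5, 11, 8, 6]
C^⊗4:
  [2, 15, 12, -1]
  [-4, 2, -1, -3]
  [-8, -6, -9, -18]
  [12, 14, 11, 2]
Answer: row 3 of C^⊗4 = [-8, -6, -9, -18]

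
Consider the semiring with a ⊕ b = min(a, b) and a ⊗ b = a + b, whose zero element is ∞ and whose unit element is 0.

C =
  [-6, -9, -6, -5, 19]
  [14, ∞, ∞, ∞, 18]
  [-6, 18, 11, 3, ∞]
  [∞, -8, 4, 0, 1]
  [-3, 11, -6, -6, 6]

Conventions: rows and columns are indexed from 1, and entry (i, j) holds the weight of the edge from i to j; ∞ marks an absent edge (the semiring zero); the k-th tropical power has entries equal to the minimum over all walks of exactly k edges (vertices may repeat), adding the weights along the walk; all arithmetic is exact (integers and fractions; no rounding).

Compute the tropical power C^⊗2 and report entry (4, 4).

C^⊗2:
  [-12, -15, -12, -11, -4]
  [8, 5, 8, 9, 24]
  [-12, -15, -12, -11, 4]
  [-2, -8, -5, -5, 1]
  [-12, -14, -9, -8, -5]
Key observation: the optimum is the walk 4->5->4, with weight 1 + (-6) = -5.
Optimal value attained by: walk 4->5->4.
Answer: (C^⊗2)[4][4] = -5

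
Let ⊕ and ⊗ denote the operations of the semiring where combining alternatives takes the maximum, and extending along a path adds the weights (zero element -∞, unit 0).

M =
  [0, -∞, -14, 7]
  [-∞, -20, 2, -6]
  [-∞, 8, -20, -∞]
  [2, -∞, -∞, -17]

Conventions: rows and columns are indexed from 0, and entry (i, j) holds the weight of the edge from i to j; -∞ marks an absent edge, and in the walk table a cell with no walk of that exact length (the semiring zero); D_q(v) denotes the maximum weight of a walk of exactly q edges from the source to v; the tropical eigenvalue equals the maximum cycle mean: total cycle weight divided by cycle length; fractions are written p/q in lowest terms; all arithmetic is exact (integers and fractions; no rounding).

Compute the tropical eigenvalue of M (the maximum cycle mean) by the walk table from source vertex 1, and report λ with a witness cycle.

q=0: [-∞, 0, -∞, -∞]
q=1: [-∞, -20, 2, -6]
q=2: [-4, 10, -18, -23]
q=3: [-4, -10, 12, 4]
q=4: [6, 20, -8, 3]
Optimal cycle mean attained by: cycle 1->2->1, total 2 + 8, length 2.
Answer: λ = 5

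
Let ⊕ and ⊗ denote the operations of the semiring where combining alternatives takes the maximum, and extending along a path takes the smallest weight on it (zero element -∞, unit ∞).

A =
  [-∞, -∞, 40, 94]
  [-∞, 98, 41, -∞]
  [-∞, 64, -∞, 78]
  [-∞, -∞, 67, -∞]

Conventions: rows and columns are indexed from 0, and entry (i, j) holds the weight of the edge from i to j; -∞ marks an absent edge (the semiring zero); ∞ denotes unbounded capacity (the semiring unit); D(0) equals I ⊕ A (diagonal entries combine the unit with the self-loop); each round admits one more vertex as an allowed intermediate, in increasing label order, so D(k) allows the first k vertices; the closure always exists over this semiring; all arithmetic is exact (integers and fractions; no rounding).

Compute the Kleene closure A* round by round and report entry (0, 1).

D(0):
  [∞, -∞, 40, 94]
  [-∞, ∞, 41, -∞]
  [-∞, 64, ∞, 78]
  [-∞, -∞, 67, ∞]
D(1):
  [∞, -∞, 40, 94]
  [-∞, ∞, 41, -∞]
  [-∞, 64, ∞, 78]
  [-∞, -∞, 67, ∞]
D(2):
  [∞, -∞, 40, 94]
  [-∞, ∞, 41, -∞]
  [-∞, 64, ∞, 78]
  [-∞, -∞, 67, ∞]
D(3):
  [∞, 40, 40, 94]
  [-∞, ∞, 41, 41]
  [-∞, 64, ∞, 78]
  [-∞, 64, 67, ∞]
D(4):
  [∞, 64, 67, 94]
  [-∞, ∞, 41, 41]
  [-∞, 64, ∞, 78]
  [-∞, 64, 67, ∞]
Answer: A*[0][1] = 64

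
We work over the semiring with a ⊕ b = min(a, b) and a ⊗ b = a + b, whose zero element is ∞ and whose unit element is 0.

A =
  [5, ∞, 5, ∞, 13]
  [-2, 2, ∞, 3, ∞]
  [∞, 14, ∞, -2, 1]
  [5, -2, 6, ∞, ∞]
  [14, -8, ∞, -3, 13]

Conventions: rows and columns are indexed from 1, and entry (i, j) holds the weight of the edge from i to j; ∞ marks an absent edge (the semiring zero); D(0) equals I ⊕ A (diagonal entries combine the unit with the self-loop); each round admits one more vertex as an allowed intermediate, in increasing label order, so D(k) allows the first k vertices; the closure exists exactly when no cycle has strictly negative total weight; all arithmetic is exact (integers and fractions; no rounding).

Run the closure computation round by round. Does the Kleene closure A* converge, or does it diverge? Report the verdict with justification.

D(0):
  [0, ∞, 5, ∞, 13]
  [-2, 0, ∞, 3, ∞]
  [∞, 14, 0, -2, 1]
  [5, -2, 6, 0, ∞]
  [14, -8, ∞, -3, 0]
D(1):
  [0, ∞, 5, ∞, 13]
  [-2, 0, 3, 3, 11]
  [∞, 14, 0, -2, 1]
  [5, -2, 6, 0, 18]
  [14, -8, 19, -3, 0]
D(2):
  [0, ∞, 5, ∞, 13]
  [-2, 0, 3, 3, 11]
  [12, 14, 0, -2, 1]
  [-4, -2, 1, 0, 9]
  [-10, -8, -5, -5, 0]
Detection: at round 3, diagonal entry (4, 4) turns strictly negative.
Key observation: the cycle 4->2->1->3->4 has total weight (-2) + (-2) + 5 + (-2), which is strictly negative.
Answer: DIVERGES — negative cycle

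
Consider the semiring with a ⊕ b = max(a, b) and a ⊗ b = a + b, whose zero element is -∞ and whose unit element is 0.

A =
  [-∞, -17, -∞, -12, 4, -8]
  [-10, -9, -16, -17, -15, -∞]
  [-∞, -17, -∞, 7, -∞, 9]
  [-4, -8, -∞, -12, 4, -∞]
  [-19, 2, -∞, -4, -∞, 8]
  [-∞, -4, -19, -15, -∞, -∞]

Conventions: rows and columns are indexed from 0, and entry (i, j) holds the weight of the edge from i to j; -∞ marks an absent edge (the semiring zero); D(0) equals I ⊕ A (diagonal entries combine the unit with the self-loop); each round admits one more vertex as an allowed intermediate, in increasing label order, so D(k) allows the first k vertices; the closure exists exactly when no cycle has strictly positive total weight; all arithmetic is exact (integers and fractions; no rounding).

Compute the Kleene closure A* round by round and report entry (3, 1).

D(0):
  [0, -17, -∞, -12, 4, -8]
  [-10, 0, -16, -17, -15, -∞]
  [-∞, -17, 0, 7, -∞, 9]
  [-4, -8, -∞, 0, 4, -∞]
  [-19, 2, -∞, -4, 0, 8]
  [-∞, -4, -19, -15, -∞, 0]
D(1):
  [0, -17, -∞, -12, 4, -8]
  [-10, 0, -16, -17, -6, -18]
  [-∞, -17, 0, 7, -∞, 9]
  [-4, -8, -∞, 0, 4, -12]
  [-19, 2, -∞, -4, 0, 8]
  [-∞, -4, -19, -15, -∞, 0]
D(2):
  [0, -17, -33, -12, 4, -8]
  [-10, 0, -16, -17, -6, -18]
  [-27, -17, 0, 7, -23, 9]
  [-4, -8, -24, 0, 4, -12]
  [-8, 2, -14, -4, 0, 8]
  [-14, -4, -19, -15, -10, 0]
D(3):
  [0, -17, -33, -12, 4, -8]
  [-10, 0, -16, -9, -6, -7]
  [-27, -17, 0, 7, -23, 9]
  [-4, -8, -24, 0, 4, -12]
  [-8, 2, -14, -4, 0, 8]
  [-14, -4, -19, -12, -10, 0]
D(4):
  [0, -17, -33, -12, 4, -8]
  [-10, 0, -16, -9, -5, -7]
  [3, -1, 0, 7, 11, 9]
  [-4, -8, -24, 0, 4, -12]
  [-8, 2, -14, -4, 0, 8]
  [-14, -4, -19, -12, -8, 0]
D(5):
  [0, 6, -10, 0, 4, 12]
  [-10, 0, -16, -9, -5, 3]
  [3, 13, 0, 7, 11, 19]
  [-4, 6, -10, 0, 4, 12]
  [-8, 2, -14, -4, 0, 8]
  [-14, -4, -19, -12, -8, 0]
D(6):
  [0, 8, -7, 0, 4, 12]
  [-10, 0, -16, -9, -5, 3]
  [5, 15, 0, 7, 11, 19]
  [-2, 8, -7, 0, 4, 12]
  [-6, 4, -11, -4, 0, 8]
  [-14, -4, -19, -12, -8, 0]
Answer: A*[3][1] = 8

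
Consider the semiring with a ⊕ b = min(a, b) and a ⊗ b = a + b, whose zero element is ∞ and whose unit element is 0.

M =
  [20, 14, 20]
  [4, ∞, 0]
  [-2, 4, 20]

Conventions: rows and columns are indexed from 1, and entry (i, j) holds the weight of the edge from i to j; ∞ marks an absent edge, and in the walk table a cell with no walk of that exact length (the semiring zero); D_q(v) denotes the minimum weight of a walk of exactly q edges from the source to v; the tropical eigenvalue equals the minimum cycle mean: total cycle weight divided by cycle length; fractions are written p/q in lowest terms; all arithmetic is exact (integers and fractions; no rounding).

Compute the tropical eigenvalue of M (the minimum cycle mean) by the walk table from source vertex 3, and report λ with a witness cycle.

q=0: [∞, ∞, 0]
q=1: [-2, 4, 20]
q=2: [8, 12, 4]
q=3: [2, 8, 12]
Optimal cycle mean attained by: cycle 2->3->2, total 0 + 4, length 2.
Answer: λ = 2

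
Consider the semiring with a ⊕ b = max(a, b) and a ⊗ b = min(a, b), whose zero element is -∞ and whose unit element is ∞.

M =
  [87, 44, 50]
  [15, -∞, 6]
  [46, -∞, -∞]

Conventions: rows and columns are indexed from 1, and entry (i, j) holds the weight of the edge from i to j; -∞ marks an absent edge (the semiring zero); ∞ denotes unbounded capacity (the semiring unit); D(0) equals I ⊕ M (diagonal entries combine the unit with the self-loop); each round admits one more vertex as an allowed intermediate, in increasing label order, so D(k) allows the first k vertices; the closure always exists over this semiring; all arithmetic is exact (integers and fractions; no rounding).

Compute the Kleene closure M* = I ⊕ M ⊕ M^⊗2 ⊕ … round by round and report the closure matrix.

D(0):
  [∞, 44, 50]
  [15, ∞, 6]
  [46, -∞, ∞]
D(1):
  [∞, 44, 50]
  [15, ∞, 15]
  [46, 44, ∞]
D(2):
  [∞, 44, 50]
  [15, ∞, 15]
  [46, 44, ∞]
D(3):
  [∞, 44, 50]
  [15, ∞, 15]
  [46, 44, ∞]
Answer: M* = [[∞, 44, 50], [15, ∞, 15], [46, 44, ∞]]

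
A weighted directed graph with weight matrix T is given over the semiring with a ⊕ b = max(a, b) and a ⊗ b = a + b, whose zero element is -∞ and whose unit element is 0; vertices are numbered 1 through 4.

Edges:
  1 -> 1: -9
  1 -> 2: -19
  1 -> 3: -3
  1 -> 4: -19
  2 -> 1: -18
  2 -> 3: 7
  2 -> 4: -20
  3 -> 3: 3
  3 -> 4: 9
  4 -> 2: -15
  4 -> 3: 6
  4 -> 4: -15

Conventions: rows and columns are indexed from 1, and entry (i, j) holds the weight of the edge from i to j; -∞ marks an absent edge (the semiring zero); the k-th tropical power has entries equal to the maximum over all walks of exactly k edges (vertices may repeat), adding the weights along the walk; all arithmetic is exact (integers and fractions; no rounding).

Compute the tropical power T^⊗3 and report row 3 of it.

T^⊗2:
  [-18, -28, 0, 6]
  [-27, -35, 10, 16]
  [-∞, -6, 15, 12]
  [-33, -30, 9, 15]
T^⊗3:
  [-27, -9, 12, 9]
  [-36, 1, 22, 19]
  [-24, -3, 18, 24]
  [-42, 0, 21, 18]
Answer: row 3 of T^⊗3 = [-24, -3, 18, 24]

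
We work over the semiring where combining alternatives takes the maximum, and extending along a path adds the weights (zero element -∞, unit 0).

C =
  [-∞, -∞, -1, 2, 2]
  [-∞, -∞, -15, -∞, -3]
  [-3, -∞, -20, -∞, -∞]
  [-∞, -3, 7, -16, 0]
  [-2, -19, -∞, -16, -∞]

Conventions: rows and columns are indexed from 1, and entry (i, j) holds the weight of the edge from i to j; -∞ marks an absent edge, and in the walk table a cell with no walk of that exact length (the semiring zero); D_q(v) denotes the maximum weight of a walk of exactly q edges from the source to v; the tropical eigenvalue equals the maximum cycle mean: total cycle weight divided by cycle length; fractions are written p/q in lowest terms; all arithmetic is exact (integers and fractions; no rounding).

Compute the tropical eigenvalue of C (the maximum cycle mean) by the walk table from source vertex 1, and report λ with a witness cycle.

q=0: [0, -∞, -∞, -∞, -∞]
q=1: [-∞, -∞, -1, 2, 2]
q=2: [0, -1, 9, -14, 2]
q=3: [6, -17, -1, 2, 2]
q=4: [0, -1, 9, 8, 8]
q=5: [6, 5, 15, 2, 8]
Optimal cycle mean attained by: cycle 1->4->3->1, total 2 + 7 + (-3), length 3.
Answer: λ = 2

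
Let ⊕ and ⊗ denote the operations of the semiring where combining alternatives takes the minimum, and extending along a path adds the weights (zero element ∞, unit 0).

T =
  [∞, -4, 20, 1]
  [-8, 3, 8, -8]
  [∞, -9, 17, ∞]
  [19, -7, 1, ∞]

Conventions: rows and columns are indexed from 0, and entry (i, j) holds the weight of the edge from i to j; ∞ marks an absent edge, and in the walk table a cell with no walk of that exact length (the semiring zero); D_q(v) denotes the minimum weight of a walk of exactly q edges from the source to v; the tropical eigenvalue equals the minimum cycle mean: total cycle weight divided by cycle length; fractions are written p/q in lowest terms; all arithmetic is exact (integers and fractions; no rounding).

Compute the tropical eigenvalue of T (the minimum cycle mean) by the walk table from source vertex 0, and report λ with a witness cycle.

q=0: [0, ∞, ∞, ∞]
q=1: [∞, -4, 20, 1]
q=2: [-12, -6, 2, -12]
q=3: [-14, -19, -11, -14]
q=4: [-27, -21, -13, -27]
Optimal cycle mean attained by: cycle 1->3->1, total (-8) + (-7), length 2.
Answer: λ = -15/2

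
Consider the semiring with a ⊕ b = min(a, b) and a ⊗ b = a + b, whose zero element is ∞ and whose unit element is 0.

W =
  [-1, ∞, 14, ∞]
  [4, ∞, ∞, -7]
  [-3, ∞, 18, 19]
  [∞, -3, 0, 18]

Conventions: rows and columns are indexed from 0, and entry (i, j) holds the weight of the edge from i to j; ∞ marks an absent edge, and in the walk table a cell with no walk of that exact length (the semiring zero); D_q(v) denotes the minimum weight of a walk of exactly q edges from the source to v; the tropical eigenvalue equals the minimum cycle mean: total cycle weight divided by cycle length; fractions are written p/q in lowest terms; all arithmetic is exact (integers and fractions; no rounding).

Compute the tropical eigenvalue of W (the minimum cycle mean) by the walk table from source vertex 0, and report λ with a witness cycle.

q=0: [0, ∞, ∞, ∞]
q=1: [-1, ∞, 14, ∞]
q=2: [-2, ∞, 13, 33]
q=3: [-3, 30, 12, 32]
q=4: [-4, 29, 11, 23]
Optimal cycle mean attained by: cycle 1->3->1, total (-7) + (-3), length 2.
Answer: λ = -5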